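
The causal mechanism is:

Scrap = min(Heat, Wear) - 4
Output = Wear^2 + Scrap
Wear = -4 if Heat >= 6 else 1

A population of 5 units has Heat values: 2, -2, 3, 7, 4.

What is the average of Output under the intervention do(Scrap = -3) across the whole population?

The intervention sets Scrap=-3 in all 5 units regardless of Heat. Recomputing Output per unit gives -2, -2, -2, 13, -2; average 1.

1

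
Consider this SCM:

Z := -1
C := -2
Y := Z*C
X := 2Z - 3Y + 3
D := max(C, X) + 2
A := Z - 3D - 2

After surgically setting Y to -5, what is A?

-57

The intervention breaks the incoming arrows to Y: Y := Z*C no longer applies, and Y = -5.
X = 2Z - 3Y + 3  [with Z=-1, Y=-5]  = 16
D = max(C, X) + 2  [with C=-2, X=16]  = 18
A = Z - 3D - 2  [with Z=-1, D=18]  = -57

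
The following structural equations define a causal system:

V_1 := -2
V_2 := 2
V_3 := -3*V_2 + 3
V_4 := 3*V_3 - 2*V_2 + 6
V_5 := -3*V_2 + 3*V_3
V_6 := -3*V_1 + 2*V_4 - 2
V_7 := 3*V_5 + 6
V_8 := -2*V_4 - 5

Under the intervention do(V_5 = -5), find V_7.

-9

Under do(V_5=-5), the mechanism V_5 := -3*V_2 + 3*V_3 is discarded; V_5 is fixed at -5.
V_7 = 3*V_5 + 6  [with V_5=-5]  = -9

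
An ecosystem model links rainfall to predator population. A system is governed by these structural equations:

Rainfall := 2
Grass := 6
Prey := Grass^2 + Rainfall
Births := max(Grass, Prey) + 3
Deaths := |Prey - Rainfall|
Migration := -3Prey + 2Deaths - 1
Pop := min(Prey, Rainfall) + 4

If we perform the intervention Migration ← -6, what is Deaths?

do(Migration=-6) replaces the equation Migration := -3Prey + 2Deaths - 1 with the constant Migration = -6.
Since Deaths is not a descendant of the intervened variable, it is unaffected.
Prey = Grass^2 + Rainfall  [with Grass=6, Rainfall=2]  = 38
Deaths = |Prey - Rainfall|  [with Prey=38, Rainfall=2]  = 36

36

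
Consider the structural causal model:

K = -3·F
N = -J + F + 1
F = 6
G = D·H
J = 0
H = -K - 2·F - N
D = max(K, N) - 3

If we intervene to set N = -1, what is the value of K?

Under do(N=-1), the mechanism N = -J + F + 1 is discarded; N is fixed at -1.
Since K is not a descendant of the intervened variable, it is unaffected.
K = -3·F  [with F=6]  = -18

-18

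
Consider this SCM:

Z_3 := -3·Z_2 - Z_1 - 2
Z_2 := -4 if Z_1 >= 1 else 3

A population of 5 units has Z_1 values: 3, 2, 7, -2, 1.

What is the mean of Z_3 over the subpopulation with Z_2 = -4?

Observing Z_2=-4 restricts to units where Z_2's equation naturally yields -4: Z_1 ∈ {3, 2, 7, 1}. In that subpopulation Z_3 = 7, 8, 3, 9, mean 6.75.

6.75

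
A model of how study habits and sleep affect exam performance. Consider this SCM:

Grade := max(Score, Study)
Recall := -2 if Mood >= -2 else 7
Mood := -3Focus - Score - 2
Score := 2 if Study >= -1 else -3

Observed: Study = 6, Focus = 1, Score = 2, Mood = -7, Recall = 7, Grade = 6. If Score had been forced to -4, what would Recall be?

-2

do(Score=-4) replaces the equation Score := 2 if Study >= -1 else -3 with the constant Score = -4.
Mood = -3Focus - Score - 2  [with Focus=1, Score=-4]  = -1
Recall = -2 if Mood >= -2 else 7  [with Mood=-1]  = -2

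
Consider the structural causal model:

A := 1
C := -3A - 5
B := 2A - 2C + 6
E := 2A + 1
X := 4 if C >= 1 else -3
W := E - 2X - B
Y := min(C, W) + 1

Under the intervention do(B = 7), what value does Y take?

-7

The intervention breaks the incoming arrows to B: B := 2A - 2C + 6 no longer applies, and B = 7.
C = -3A - 5  [with A=1]  = -8
E = 2A + 1  [with A=1]  = 3
X = 4 if C >= 1 else -3  [with C=-8]  = -3
W = E - 2X - B  [with E=3, X=-3, B=7]  = 2
Y = min(C, W) + 1  [with C=-8, W=2]  = -7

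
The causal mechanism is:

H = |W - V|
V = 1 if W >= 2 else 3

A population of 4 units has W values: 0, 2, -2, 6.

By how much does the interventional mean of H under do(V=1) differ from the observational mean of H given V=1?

do(V=1) breaks V's dependence on W. With V=1 fixed, H across the units is 1, 1, 3, 5, mean 2.5.
Observing V=1 restricts to units where V's equation naturally yields 1: W ∈ {2, 6}. In that subpopulation H = 1, 5, mean 3.
Difference = 2.5 − 3 = -0.5.

-0.5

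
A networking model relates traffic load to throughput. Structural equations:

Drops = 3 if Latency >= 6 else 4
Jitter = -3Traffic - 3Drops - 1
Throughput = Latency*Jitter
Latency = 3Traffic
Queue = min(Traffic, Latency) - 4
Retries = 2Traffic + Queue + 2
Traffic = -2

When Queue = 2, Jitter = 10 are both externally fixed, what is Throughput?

Under do(Queue = 2, Jitter = 10), each intervened variable's structural equation is replaced by its fixed value.
Latency = 3Traffic  [with Traffic=-2]  = -6
Throughput = Latency*Jitter  [with Latency=-6, Jitter=10]  = -60

-60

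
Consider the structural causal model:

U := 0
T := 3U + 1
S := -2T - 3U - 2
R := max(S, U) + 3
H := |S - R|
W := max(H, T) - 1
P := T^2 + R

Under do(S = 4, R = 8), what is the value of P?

9

Under do(S = 4, R = 8), each intervened variable's structural equation is replaced by its fixed value.
T = 3U + 1  [with U=0]  = 1
P = T^2 + R  [with T=1, R=8]  = 9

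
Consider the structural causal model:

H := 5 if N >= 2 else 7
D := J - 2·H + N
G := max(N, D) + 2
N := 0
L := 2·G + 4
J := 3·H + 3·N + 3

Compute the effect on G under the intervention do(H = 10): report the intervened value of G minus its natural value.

do(H=10) replaces the equation H := 5 if N >= 2 else 7 with the constant H = 10.
J = 3·H + 3·N + 3  [with H=10, N=0]  = 33
D = J - 2·H + N  [with J=33, H=10, N=0]  = 13
G = max(N, D) + 2  [with N=0, D=13]  = 15
Without intervention: H = 5 if N >= 2 else 7  [with N=0]  = 7; J = 3·H + 3·N + 3  [with H=7, N=0]  = 24; D = J - 2·H + N  [with J=24, H=7, N=0]  = 10; G = max(N, D) + 2  [with N=0, D=10]  = 12.
Change = 15 − 12 = 3.

3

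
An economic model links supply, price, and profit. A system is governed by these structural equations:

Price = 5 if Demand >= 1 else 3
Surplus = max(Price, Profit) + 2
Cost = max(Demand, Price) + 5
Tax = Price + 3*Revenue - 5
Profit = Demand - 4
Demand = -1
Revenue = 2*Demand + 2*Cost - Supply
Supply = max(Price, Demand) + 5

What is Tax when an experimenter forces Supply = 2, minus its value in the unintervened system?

The intervention breaks the incoming arrows to Supply: Supply = max(Price, Demand) + 5 no longer applies, and Supply = 2.
Price = 5 if Demand >= 1 else 3  [with Demand=-1]  = 3
Cost = max(Demand, Price) + 5  [with Demand=-1, Price=3]  = 8
Revenue = 2*Demand + 2*Cost - Supply  [with Demand=-1, Cost=8, Supply=2]  = 12
Tax = Price + 3*Revenue - 5  [with Price=3, Revenue=12]  = 34
Without intervention: Price = 5 if Demand >= 1 else 3  [with Demand=-1]  = 3; Supply = max(Price, Demand) + 5  [with Price=3, Demand=-1]  = 8; Cost = max(Demand, Price) + 5  [with Demand=-1, Price=3]  = 8; Revenue = 2*Demand + 2*Cost - Supply  [with Demand=-1, Cost=8, Supply=8]  = 6; Tax = Price + 3*Revenue - 5  [with Price=3, Revenue=6]  = 16.
Change = 34 − 16 = 18.

18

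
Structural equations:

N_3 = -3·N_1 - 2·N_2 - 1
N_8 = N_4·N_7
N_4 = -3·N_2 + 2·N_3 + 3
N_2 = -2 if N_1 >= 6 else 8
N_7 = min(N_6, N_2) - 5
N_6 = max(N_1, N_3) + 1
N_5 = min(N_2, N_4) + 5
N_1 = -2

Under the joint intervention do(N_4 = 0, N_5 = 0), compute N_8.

0

The joint intervention fixes N_4 = 0, N_5 = 0, removing each variable's own equation.
N_2 = -2 if N_1 >= 6 else 8  [with N_1=-2]  = 8
N_3 = -3·N_1 - 2·N_2 - 1  [with N_1=-2, N_2=8]  = -11
N_6 = max(N_1, N_3) + 1  [with N_1=-2, N_3=-11]  = -1
N_7 = min(N_6, N_2) - 5  [with N_6=-1, N_2=8]  = -6
N_8 = N_4·N_7  [with N_4=0, N_7=-6]  = 0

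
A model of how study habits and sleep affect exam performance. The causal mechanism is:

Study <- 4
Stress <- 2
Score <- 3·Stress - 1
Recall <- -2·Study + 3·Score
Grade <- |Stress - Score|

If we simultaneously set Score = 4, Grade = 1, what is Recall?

4

The joint intervention fixes Score = 4, Grade = 1, removing each variable's own equation.
Recall = -2·Study + 3·Score  [with Study=4, Score=4]  = 4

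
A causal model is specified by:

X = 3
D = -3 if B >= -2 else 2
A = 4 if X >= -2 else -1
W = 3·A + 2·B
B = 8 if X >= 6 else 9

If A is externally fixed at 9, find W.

45

do(A=9) replaces the equation A = 4 if X >= -2 else -1 with the constant A = 9.
B = 8 if X >= 6 else 9  [with X=3]  = 9
W = 3·A + 2·B  [with A=9, B=9]  = 45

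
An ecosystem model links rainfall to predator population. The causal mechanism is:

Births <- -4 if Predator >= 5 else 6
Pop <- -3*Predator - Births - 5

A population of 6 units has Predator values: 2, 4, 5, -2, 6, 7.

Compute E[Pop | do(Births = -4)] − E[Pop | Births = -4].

do(Births=-4) breaks Births's dependence on Predator. With Births=-4 fixed, Pop across the units is -7, -13, -16, 5, -19, -22, mean -12.
E[Pop|Births=-4] averages over only the 3 units with Births=-4 (Predator = 5, 6, 7): Pop = -16, -19, -22, mean -19.
Difference = -12 − (-19) = 7.

7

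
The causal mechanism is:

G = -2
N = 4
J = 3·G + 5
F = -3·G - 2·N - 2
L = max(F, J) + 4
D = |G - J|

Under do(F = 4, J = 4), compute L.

8

The joint intervention fixes F = 4, J = 4, removing each variable's own equation.
L = max(F, J) + 4  [with F=4, J=4]  = 8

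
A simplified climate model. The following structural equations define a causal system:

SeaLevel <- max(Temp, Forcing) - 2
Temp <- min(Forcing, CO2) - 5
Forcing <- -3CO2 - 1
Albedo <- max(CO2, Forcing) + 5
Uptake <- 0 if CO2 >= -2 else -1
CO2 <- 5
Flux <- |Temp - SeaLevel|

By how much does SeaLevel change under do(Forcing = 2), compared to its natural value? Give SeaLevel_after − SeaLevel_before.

18

do(Forcing=2) replaces the equation Forcing <- -3CO2 - 1 with the constant Forcing = 2.
Temp = min(Forcing, CO2) - 5  [with Forcing=2, CO2=5]  = -3
SeaLevel = max(Temp, Forcing) - 2  [with Temp=-3, Forcing=2]  = 0
Without intervention: Forcing = -3CO2 - 1  [with CO2=5]  = -16; Temp = min(Forcing, CO2) - 5  [with Forcing=-16, CO2=5]  = -21; SeaLevel = max(Temp, Forcing) - 2  [with Temp=-21, Forcing=-16]  = -18.
Change = 0 − (-18) = 18.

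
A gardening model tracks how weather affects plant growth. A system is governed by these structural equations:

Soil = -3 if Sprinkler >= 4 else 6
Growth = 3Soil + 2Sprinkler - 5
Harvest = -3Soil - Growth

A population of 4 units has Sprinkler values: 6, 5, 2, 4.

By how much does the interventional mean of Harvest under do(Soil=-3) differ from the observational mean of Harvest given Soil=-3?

1.5

do(Soil=-3) breaks Soil's dependence on Sprinkler. With Soil=-3 fixed, Harvest across the units is 11, 13, 19, 15, mean 14.5.
Conditioning on Soil=-3 selects the 3 unit(s) with Sprinkler ∈ {6, 5, 4}. Their Harvest values: 11, 13, 15. Mean = 13.
Difference = 14.5 − 13 = 1.5.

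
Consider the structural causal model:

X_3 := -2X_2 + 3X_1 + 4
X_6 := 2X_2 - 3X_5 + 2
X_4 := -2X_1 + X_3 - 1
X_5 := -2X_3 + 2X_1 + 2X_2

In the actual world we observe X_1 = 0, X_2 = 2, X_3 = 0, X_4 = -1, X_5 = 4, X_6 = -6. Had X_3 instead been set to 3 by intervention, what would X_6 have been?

12

The intervention breaks the incoming arrows to X_3: X_3 := -2X_2 + 3X_1 + 4 no longer applies, and X_3 = 3.
X_5 = -2X_3 + 2X_1 + 2X_2  [with X_3=3, X_1=0, X_2=2]  = -2
X_6 = 2X_2 - 3X_5 + 2  [with X_2=2, X_5=-2]  = 12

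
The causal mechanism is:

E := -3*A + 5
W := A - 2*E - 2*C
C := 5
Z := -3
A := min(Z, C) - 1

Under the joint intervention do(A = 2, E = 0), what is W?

Setting A = 2, E = 0 by intervention discards those variables' equations.
W = A - 2*E - 2*C  [with A=2, E=0, C=5]  = -8

-8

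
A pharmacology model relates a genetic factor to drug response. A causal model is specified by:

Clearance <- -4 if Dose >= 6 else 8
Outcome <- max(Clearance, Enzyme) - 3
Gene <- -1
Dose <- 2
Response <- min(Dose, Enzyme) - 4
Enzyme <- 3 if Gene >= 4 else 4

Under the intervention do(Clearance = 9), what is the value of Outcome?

6

The intervention breaks the incoming arrows to Clearance: Clearance <- -4 if Dose >= 6 else 8 no longer applies, and Clearance = 9.
Enzyme = 3 if Gene >= 4 else 4  [with Gene=-1]  = 4
Outcome = max(Clearance, Enzyme) - 3  [with Clearance=9, Enzyme=4]  = 6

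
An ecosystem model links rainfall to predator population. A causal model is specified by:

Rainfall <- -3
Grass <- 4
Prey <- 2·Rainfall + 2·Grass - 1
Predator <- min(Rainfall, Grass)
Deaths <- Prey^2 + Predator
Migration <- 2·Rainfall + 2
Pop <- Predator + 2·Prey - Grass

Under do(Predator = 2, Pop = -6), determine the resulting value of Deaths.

Setting Predator = 2, Pop = -6 by intervention discards those variables' equations.
Prey = 2·Rainfall + 2·Grass - 1  [with Rainfall=-3, Grass=4]  = 1
Deaths = Prey^2 + Predator  [with Prey=1, Predator=2]  = 3

3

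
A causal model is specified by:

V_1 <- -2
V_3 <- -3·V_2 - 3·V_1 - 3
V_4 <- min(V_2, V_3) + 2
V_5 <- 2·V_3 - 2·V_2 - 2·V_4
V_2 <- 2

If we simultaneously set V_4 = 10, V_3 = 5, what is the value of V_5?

-14

The joint intervention fixes V_4 = 10, V_3 = 5, removing each variable's own equation.
V_5 = 2·V_3 - 2·V_2 - 2·V_4  [with V_3=5, V_2=2, V_4=10]  = -14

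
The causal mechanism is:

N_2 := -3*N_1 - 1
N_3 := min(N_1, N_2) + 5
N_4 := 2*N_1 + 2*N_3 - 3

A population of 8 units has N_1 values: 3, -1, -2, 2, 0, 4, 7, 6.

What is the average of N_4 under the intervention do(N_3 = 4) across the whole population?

9.75

The intervention sets N_3=4 in all 8 units regardless of N_1. Recomputing N_4 per unit gives 11, 3, 1, 9, 5, 13, 19, 17; average 9.75.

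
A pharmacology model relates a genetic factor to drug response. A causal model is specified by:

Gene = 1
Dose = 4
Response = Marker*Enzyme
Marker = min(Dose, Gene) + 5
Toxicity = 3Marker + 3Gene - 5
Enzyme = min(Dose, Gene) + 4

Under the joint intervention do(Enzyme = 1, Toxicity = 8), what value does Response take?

6

The joint intervention fixes Enzyme = 1, Toxicity = 8, removing each variable's own equation.
Marker = min(Dose, Gene) + 5  [with Dose=4, Gene=1]  = 6
Response = Marker*Enzyme  [with Marker=6, Enzyme=1]  = 6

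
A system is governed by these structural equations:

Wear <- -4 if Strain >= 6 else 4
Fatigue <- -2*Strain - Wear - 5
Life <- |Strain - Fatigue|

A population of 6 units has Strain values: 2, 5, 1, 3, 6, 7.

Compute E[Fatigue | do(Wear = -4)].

-9

The intervention sets Wear=-4 in all 6 units regardless of Strain. Recomputing Fatigue per unit gives -5, -11, -3, -7, -13, -15; average -9.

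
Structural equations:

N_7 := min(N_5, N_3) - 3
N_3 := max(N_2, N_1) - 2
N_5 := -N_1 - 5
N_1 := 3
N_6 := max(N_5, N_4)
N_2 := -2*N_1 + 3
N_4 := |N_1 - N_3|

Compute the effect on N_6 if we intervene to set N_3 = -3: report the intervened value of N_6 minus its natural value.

The intervention breaks the incoming arrows to N_3: N_3 := max(N_2, N_1) - 2 no longer applies, and N_3 = -3.
N_4 = |N_1 - N_3|  [with N_1=3, N_3=-3]  = 6
N_5 = -N_1 - 5  [with N_1=3]  = -8
N_6 = max(N_5, N_4)  [with N_5=-8, N_4=6]  = 6
Without intervention: N_2 = -2*N_1 + 3  [with N_1=3]  = -3; N_3 = max(N_2, N_1) - 2  [with N_2=-3, N_1=3]  = 1; N_4 = |N_1 - N_3|  [with N_1=3, N_3=1]  = 2; N_5 = -N_1 - 5  [with N_1=3]  = -8; N_6 = max(N_5, N_4)  [with N_5=-8, N_4=2]  = 2.
Change = 6 − 2 = 4.

4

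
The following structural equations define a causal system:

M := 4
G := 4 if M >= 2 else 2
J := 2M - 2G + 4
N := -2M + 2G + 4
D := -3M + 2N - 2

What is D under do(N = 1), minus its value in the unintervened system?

-6

Intervening sets N = 1 and removes its equation (N := -2M + 2G + 4).
D = -3M + 2N - 2  [with M=4, N=1]  = -12
Without intervention: G = 4 if M >= 2 else 2  [with M=4]  = 4; N = -2M + 2G + 4  [with M=4, G=4]  = 4; D = -3M + 2N - 2  [with M=4, N=4]  = -6.
Change = -12 − (-6) = -6.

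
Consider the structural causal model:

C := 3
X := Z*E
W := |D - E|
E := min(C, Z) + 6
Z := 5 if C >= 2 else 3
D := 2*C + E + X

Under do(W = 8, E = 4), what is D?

30

Under do(W = 8, E = 4), each intervened variable's structural equation is replaced by its fixed value.
Z = 5 if C >= 2 else 3  [with C=3]  = 5
X = Z*E  [with Z=5, E=4]  = 20
D = 2*C + E + X  [with C=3, E=4, X=20]  = 30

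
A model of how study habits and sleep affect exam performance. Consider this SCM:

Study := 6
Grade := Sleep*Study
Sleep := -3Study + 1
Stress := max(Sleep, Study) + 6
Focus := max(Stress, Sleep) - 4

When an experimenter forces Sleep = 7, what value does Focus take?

Under do(Sleep=7), the mechanism Sleep := -3Study + 1 is discarded; Sleep is fixed at 7.
Stress = max(Sleep, Study) + 6  [with Sleep=7, Study=6]  = 13
Focus = max(Stress, Sleep) - 4  [with Stress=13, Sleep=7]  = 9

9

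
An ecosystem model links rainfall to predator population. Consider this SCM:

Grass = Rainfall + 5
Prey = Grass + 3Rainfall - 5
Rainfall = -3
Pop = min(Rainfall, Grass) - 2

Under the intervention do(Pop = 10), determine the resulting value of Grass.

The intervention breaks the incoming arrows to Pop: Pop = min(Rainfall, Grass) - 2 no longer applies, and Pop = 10.
Since Grass is not a descendant of the intervened variable, it is unaffected.
Grass = Rainfall + 5  [with Rainfall=-3]  = 2

2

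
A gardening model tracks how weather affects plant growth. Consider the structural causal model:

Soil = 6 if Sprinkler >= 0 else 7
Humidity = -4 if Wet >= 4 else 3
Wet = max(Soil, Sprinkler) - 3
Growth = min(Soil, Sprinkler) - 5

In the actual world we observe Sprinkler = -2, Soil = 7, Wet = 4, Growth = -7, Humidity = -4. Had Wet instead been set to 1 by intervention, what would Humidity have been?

3

do(Wet=1) replaces the equation Wet = max(Soil, Sprinkler) - 3 with the constant Wet = 1.
Humidity = -4 if Wet >= 4 else 3  [with Wet=1]  = 3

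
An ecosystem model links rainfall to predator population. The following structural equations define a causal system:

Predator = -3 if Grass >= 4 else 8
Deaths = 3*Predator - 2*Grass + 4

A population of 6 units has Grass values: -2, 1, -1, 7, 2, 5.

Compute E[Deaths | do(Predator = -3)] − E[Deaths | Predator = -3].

The intervention sets Predator=-3 in all 6 units regardless of Grass. Recomputing Deaths per unit gives -1, -7, -3, -19, -9, -15; average -9.
Conditioning on Predator=-3 selects the 2 unit(s) with Grass ∈ {7, 5}. Their Deaths values: -19, -15. Mean = -17.
Difference = -9 − (-17) = 8.

8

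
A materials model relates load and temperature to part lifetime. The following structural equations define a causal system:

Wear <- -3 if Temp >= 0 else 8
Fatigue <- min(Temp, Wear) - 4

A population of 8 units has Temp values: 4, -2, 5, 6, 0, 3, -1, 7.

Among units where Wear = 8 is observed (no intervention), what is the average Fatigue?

-5.5

E[Fatigue|Wear=8] averages over only the 2 units with Wear=8 (Temp = -2, -1): Fatigue = -6, -5, mean -5.5.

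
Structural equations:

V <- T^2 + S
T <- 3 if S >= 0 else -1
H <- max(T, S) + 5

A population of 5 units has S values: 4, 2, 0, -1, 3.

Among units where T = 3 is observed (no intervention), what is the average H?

Conditioning on T=3 selects the 4 unit(s) with S ∈ {4, 2, 0, 3}. Their H values: 9, 8, 8, 8. Mean = 8.25.

8.25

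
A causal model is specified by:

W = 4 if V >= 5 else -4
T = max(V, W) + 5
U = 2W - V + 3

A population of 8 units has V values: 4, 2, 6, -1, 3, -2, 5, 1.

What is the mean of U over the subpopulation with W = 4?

Observing W=4 restricts to units where W's equation naturally yields 4: V ∈ {6, 5}. In that subpopulation U = 5, 6, mean 5.5.

5.5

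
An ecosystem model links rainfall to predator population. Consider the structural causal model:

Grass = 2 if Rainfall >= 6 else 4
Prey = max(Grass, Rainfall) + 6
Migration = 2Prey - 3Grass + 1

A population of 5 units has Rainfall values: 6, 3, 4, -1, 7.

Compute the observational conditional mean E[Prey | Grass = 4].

10

E[Prey|Grass=4] averages over only the 3 units with Grass=4 (Rainfall = 3, 4, -1): Prey = 10, 10, 10, mean 10.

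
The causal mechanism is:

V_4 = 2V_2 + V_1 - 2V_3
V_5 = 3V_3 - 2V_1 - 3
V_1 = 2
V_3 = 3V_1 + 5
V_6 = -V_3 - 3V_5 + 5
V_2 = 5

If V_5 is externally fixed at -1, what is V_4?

-10

The intervention breaks the incoming arrows to V_5: V_5 = 3V_3 - 2V_1 - 3 no longer applies, and V_5 = -1.
Since V_4 is not a descendant of the intervened variable, it is unaffected.
V_3 = 3V_1 + 5  [with V_1=2]  = 11
V_4 = 2V_2 + V_1 - 2V_3  [with V_2=5, V_1=2, V_3=11]  = -10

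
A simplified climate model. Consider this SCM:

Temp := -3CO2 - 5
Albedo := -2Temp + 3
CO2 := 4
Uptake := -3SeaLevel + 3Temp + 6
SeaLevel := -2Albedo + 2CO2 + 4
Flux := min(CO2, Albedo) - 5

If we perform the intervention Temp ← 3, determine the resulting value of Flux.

do(Temp=3) replaces the equation Temp := -3CO2 - 5 with the constant Temp = 3.
Albedo = -2Temp + 3  [with Temp=3]  = -3
Flux = min(CO2, Albedo) - 5  [with CO2=4, Albedo=-3]  = -8

-8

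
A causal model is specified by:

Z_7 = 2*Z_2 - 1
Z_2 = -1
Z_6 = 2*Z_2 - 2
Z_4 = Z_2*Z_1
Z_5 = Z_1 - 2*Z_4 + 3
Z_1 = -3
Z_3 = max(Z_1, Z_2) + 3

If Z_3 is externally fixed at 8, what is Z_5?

do(Z_3=8) replaces the equation Z_3 = max(Z_1, Z_2) + 3 with the constant Z_3 = 8.
Z_5 is not downstream of the intervention, so its value is determined by the original equations.
Z_4 = Z_2*Z_1  [with Z_2=-1, Z_1=-3]  = 3
Z_5 = Z_1 - 2*Z_4 + 3  [with Z_1=-3, Z_4=3]  = -6

-6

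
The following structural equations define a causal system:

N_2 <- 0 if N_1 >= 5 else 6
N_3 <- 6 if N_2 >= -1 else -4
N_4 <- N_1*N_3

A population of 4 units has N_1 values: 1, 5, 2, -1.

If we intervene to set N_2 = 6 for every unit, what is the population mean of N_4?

do(N_2=6) breaks N_2's dependence on N_1. With N_2=6 fixed, N_4 across the units is 6, 30, 12, -6, mean 10.5.

10.5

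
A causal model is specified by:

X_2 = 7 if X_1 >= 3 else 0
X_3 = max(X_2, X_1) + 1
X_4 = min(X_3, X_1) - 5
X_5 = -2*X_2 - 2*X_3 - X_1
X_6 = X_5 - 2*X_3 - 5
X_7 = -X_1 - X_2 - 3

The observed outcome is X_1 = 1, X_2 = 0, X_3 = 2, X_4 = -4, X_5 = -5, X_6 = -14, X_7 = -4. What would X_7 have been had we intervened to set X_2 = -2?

Under do(X_2=-2), the mechanism X_2 = 7 if X_1 >= 3 else 0 is discarded; X_2 is fixed at -2.
X_7 = -X_1 - X_2 - 3  [with X_1=1, X_2=-2]  = -2

-2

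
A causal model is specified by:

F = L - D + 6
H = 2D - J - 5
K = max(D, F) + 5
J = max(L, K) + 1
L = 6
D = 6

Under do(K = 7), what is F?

6

Under do(K=7), the mechanism K = max(D, F) + 5 is discarded; K is fixed at 7.
Since F is not a descendant of the intervened variable, it is unaffected.
F = L - D + 6  [with L=6, D=6]  = 6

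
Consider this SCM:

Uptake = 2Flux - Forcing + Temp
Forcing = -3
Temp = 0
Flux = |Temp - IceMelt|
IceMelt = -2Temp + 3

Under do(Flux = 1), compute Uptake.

5

Intervening sets Flux = 1 and removes its equation (Flux = |Temp - IceMelt|).
Uptake = 2Flux - Forcing + Temp  [with Flux=1, Forcing=-3, Temp=0]  = 5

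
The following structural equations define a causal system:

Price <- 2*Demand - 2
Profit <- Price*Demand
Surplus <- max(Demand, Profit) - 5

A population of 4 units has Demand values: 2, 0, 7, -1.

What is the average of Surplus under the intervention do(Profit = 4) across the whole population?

Every unit gets Profit=4 under the intervention. Surplus values become -1, -1, 2, -1; E[Surplus|do(Profit=4)] = -0.25.

-0.25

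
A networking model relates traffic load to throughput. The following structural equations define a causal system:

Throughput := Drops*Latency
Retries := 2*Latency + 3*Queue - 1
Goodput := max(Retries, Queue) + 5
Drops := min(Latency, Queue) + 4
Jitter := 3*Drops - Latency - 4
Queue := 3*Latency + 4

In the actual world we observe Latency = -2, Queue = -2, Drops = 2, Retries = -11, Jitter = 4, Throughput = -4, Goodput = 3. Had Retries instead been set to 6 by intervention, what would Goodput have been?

11

The intervention breaks the incoming arrows to Retries: Retries := 2*Latency + 3*Queue - 1 no longer applies, and Retries = 6.
Queue = 3*Latency + 4  [with Latency=-2]  = -2
Goodput = max(Retries, Queue) + 5  [with Retries=6, Queue=-2]  = 11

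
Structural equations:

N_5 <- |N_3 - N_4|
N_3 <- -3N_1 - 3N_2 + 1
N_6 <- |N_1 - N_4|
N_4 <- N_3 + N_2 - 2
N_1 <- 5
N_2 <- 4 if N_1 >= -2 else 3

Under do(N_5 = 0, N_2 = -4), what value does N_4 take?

-8

Setting N_5 = 0, N_2 = -4 by intervention discards those variables' equations.
N_3 = -3N_1 - 3N_2 + 1  [with N_1=5, N_2=-4]  = -2
N_4 = N_3 + N_2 - 2  [with N_3=-2, N_2=-4]  = -8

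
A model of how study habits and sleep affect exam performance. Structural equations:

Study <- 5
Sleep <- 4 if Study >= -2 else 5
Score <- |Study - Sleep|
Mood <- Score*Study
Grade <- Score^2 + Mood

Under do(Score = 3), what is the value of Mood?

The intervention breaks the incoming arrows to Score: Score <- |Study - Sleep| no longer applies, and Score = 3.
Mood = Score*Study  [with Score=3, Study=5]  = 15

15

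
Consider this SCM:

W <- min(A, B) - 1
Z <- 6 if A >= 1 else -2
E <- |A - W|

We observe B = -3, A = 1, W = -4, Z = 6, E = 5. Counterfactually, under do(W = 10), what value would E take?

do(W=10) replaces the equation W <- min(A, B) - 1 with the constant W = 10.
E = |A - W|  [with A=1, W=10]  = 9

9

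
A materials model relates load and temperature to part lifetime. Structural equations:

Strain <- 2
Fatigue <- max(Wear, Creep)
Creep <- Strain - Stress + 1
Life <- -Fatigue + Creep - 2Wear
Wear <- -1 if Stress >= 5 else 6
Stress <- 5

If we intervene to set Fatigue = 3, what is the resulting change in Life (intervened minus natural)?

The intervention breaks the incoming arrows to Fatigue: Fatigue <- max(Wear, Creep) no longer applies, and Fatigue = 3.
Creep = Strain - Stress + 1  [with Strain=2, Stress=5]  = -2
Wear = -1 if Stress >= 5 else 6  [with Stress=5]  = -1
Life = -Fatigue + Creep - 2Wear  [with Fatigue=3, Creep=-2, Wear=-1]  = -3
Without intervention: Creep = Strain - Stress + 1  [with Strain=2, Stress=5]  = -2; Wear = -1 if Stress >= 5 else 6  [with Stress=5]  = -1; Fatigue = max(Wear, Creep)  [with Wear=-1, Creep=-2]  = -1; Life = -Fatigue + Creep - 2Wear  [with Fatigue=-1, Creep=-2, Wear=-1]  = 1.
Change = -3 − 1 = -4.

-4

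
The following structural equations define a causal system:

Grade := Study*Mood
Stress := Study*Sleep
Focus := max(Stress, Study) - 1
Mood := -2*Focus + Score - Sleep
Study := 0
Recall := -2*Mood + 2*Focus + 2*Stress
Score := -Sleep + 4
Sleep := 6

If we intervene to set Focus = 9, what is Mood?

-26

Under do(Focus=9), the mechanism Focus := max(Stress, Study) - 1 is discarded; Focus is fixed at 9.
Score = -Sleep + 4  [with Sleep=6]  = -2
Mood = -2*Focus + Score - Sleep  [with Focus=9, Score=-2, Sleep=6]  = -26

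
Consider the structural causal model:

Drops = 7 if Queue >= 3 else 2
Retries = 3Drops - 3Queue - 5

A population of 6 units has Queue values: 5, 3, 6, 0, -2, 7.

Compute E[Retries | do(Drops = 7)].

6.5

The intervention sets Drops=7 in all 6 units regardless of Queue. Recomputing Retries per unit gives 1, 7, -2, 16, 22, -5; average 6.5.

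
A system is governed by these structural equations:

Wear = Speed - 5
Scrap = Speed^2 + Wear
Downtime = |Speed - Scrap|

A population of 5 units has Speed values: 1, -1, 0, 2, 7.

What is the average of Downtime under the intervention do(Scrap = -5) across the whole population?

6.8

The intervention sets Scrap=-5 in all 5 units regardless of Speed. Recomputing Downtime per unit gives 6, 4, 5, 7, 12; average 6.8.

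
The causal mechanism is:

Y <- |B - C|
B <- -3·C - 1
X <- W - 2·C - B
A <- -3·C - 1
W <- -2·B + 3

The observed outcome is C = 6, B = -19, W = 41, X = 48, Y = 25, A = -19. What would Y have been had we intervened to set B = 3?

do(B=3) replaces the equation B <- -3·C - 1 with the constant B = 3.
Y = |B - C|  [with B=3, C=6]  = 3

3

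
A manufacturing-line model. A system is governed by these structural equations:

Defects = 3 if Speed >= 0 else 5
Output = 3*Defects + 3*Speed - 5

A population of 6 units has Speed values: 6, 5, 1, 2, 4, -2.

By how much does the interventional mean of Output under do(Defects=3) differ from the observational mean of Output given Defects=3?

Under do(Defects=3), Defects's equation is replaced by Defects=3 for every unit. Per-unit Output: 22, 19, 7, 10, 16, -2. Mean = 12.
Conditioning on Defects=3 selects the 5 unit(s) with Speed ∈ {6, 5, 1, 2, 4}. Their Output values: 22, 19, 7, 10, 16. Mean = 14.8.
Difference = 12 − 14.8 = -2.8.

-2.8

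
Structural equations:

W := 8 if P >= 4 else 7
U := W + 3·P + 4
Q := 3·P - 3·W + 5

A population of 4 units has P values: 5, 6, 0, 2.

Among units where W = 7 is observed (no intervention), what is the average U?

14

Conditioning on W=7 selects the 2 unit(s) with P ∈ {0, 2}. Their U values: 11, 17. Mean = 14.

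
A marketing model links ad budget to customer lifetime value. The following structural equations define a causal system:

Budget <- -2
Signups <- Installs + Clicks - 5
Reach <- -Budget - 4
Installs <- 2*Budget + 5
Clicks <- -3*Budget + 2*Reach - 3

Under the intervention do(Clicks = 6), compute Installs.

The intervention breaks the incoming arrows to Clicks: Clicks <- -3*Budget + 2*Reach - 3 no longer applies, and Clicks = 6.
Installs is not downstream of the intervention, so its value is determined by the original equations.
Installs = 2*Budget + 5  [with Budget=-2]  = 1

1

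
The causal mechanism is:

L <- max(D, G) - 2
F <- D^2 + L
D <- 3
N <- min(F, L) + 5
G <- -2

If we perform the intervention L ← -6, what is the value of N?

do(L=-6) replaces the equation L <- max(D, G) - 2 with the constant L = -6.
F = D^2 + L  [with D=3, L=-6]  = 3
N = min(F, L) + 5  [with F=3, L=-6]  = -1

-1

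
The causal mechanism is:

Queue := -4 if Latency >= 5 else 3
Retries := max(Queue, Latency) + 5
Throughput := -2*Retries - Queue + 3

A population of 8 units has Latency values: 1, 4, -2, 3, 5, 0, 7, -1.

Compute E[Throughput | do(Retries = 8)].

-14.25

Every unit gets Retries=8 under the intervention. Throughput values become -16, -16, -16, -16, -9, -16, -9, -16; E[Throughput|do(Retries=8)] = -14.25.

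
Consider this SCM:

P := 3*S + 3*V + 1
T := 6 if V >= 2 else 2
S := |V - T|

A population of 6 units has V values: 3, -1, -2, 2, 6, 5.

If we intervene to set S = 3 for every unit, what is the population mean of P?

16.5

The intervention sets S=3 in all 6 units regardless of V. Recomputing P per unit gives 19, 7, 4, 16, 28, 25; average 16.5.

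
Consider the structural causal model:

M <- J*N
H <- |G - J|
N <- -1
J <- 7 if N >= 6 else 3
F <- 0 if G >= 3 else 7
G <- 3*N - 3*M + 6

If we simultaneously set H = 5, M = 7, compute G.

-18

Under do(H = 5, M = 7), each intervened variable's structural equation is replaced by its fixed value.
G = 3*N - 3*M + 6  [with N=-1, M=7]  = -18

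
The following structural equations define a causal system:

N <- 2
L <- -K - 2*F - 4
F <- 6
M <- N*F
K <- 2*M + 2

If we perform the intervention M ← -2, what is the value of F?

6

Under do(M=-2), the mechanism M <- N*F is discarded; M is fixed at -2.
Since F is not a descendant of the intervened variable, it is unaffected.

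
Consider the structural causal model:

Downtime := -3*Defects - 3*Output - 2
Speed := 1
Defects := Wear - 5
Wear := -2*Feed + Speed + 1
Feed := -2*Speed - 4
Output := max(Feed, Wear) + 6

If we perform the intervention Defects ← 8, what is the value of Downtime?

-86

Under do(Defects=8), the mechanism Defects := Wear - 5 is discarded; Defects is fixed at 8.
Feed = -2*Speed - 4  [with Speed=1]  = -6
Wear = -2*Feed + Speed + 1  [with Feed=-6, Speed=1]  = 14
Output = max(Feed, Wear) + 6  [with Feed=-6, Wear=14]  = 20
Downtime = -3*Defects - 3*Output - 2  [with Defects=8, Output=20]  = -86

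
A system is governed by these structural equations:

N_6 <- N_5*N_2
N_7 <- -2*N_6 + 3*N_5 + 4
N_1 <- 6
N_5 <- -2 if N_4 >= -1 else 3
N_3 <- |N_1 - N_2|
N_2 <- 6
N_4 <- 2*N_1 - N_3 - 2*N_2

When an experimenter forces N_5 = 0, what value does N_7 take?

4

Under do(N_5=0), the mechanism N_5 <- -2 if N_4 >= -1 else 3 is discarded; N_5 is fixed at 0.
N_6 = N_5*N_2  [with N_5=0, N_2=6]  = 0
N_7 = -2*N_6 + 3*N_5 + 4  [with N_6=0, N_5=0]  = 4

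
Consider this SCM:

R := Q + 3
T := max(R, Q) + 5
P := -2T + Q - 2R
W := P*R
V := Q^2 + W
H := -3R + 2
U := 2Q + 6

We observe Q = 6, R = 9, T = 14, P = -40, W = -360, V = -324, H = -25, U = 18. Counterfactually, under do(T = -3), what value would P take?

The intervention breaks the incoming arrows to T: T := max(R, Q) + 5 no longer applies, and T = -3.
R = Q + 3  [with Q=6]  = 9
P = -2T + Q - 2R  [with T=-3, Q=6, R=9]  = -6

-6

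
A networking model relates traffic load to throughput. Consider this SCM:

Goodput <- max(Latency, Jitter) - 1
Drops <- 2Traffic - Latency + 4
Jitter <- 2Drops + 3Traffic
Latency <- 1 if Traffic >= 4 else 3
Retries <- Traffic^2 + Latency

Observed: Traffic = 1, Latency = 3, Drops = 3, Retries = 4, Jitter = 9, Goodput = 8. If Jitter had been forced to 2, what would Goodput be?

2

The intervention breaks the incoming arrows to Jitter: Jitter <- 2Drops + 3Traffic no longer applies, and Jitter = 2.
Latency = 1 if Traffic >= 4 else 3  [with Traffic=1]  = 3
Goodput = max(Latency, Jitter) - 1  [with Latency=3, Jitter=2]  = 2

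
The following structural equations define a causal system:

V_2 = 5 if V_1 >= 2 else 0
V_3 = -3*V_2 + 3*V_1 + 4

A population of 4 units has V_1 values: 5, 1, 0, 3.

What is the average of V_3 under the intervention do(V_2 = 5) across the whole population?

Every unit gets V_2=5 under the intervention. V_3 values become 4, -8, -11, -2; E[V_3|do(V_2=5)] = -4.25.

-4.25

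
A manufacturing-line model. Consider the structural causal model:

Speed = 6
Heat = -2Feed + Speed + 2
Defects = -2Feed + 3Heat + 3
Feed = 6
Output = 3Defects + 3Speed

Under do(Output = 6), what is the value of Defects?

The intervention breaks the incoming arrows to Output: Output = 3Defects + 3Speed no longer applies, and Output = 6.
Since Defects is not a descendant of the intervened variable, it is unaffected.
Heat = -2Feed + Speed + 2  [with Feed=6, Speed=6]  = -4
Defects = -2Feed + 3Heat + 3  [with Feed=6, Heat=-4]  = -21

-21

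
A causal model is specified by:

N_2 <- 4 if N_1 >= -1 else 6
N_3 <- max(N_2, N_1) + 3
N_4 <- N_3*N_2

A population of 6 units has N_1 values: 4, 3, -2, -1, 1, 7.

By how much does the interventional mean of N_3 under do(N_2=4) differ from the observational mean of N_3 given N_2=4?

-0.1

The intervention sets N_2=4 in all 6 units regardless of N_1. Recomputing N_3 per unit gives 7, 7, 7, 7, 7, 10; average 7.5.
Conditioning on N_2=4 selects the 5 unit(s) with N_1 ∈ {4, 3, -1, 1, 7}. Their N_3 values: 7, 7, 7, 7, 10. Mean = 7.6.
Difference = 7.5 − 7.6 = -0.1.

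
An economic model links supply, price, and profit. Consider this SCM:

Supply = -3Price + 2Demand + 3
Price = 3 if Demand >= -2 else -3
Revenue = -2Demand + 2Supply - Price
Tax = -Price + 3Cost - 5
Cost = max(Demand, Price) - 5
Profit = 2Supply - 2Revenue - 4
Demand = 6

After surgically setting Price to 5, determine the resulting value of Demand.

Under do(Price=5), the mechanism Price = 3 if Demand >= -2 else -3 is discarded; Price is fixed at 5.
Demand is not downstream of the intervention, so its value is determined by the original equations.

6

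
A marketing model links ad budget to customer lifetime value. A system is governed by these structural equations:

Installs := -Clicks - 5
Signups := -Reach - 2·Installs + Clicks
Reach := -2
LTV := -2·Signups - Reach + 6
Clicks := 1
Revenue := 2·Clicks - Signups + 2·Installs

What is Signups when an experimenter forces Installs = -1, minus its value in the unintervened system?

The intervention breaks the incoming arrows to Installs: Installs := -Clicks - 5 no longer applies, and Installs = -1.
Signups = -Reach - 2·Installs + Clicks  [with Reach=-2, Installs=-1, Clicks=1]  = 5
Without intervention: Installs = -Clicks - 5  [with Clicks=1]  = -6; Signups = -Reach - 2·Installs + Clicks  [with Reach=-2, Installs=-6, Clicks=1]  = 15.
Change = 5 − 15 = -10.

-10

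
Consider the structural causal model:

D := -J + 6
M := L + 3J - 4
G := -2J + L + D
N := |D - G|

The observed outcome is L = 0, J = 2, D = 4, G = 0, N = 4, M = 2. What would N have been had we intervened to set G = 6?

Intervening sets G = 6 and removes its equation (G := -2J + L + D).
D = -J + 6  [with J=2]  = 4
N = |D - G|  [with D=4, G=6]  = 2

2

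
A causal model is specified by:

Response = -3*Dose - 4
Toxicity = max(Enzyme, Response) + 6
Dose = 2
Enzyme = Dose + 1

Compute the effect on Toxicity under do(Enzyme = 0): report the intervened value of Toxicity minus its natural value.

Under do(Enzyme=0), the mechanism Enzyme = Dose + 1 is discarded; Enzyme is fixed at 0.
Response = -3*Dose - 4  [with Dose=2]  = -10
Toxicity = max(Enzyme, Response) + 6  [with Enzyme=0, Response=-10]  = 6
Without intervention: Enzyme = Dose + 1  [with Dose=2]  = 3; Response = -3*Dose - 4  [with Dose=2]  = -10; Toxicity = max(Enzyme, Response) + 6  [with Enzyme=3, Response=-10]  = 9.
Change = 6 − 9 = -3.

-3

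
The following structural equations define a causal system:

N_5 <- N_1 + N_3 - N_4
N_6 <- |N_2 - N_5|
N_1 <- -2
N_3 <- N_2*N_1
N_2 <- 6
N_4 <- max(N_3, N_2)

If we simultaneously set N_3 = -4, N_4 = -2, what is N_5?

-4

Setting N_3 = -4, N_4 = -2 by intervention discards those variables' equations.
N_5 = N_1 + N_3 - N_4  [with N_1=-2, N_3=-4, N_4=-2]  = -4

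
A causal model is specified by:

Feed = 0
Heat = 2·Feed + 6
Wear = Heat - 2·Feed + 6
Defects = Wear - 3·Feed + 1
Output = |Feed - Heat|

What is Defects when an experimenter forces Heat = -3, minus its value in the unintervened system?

-9

Under do(Heat=-3), the mechanism Heat = 2·Feed + 6 is discarded; Heat is fixed at -3.
Wear = Heat - 2·Feed + 6  [with Heat=-3, Feed=0]  = 3
Defects = Wear - 3·Feed + 1  [with Wear=3, Feed=0]  = 4
Without intervention: Heat = 2·Feed + 6  [with Feed=0]  = 6; Wear = Heat - 2·Feed + 6  [with Heat=6, Feed=0]  = 12; Defects = Wear - 3·Feed + 1  [with Wear=12, Feed=0]  = 13.
Change = 4 − 13 = -9.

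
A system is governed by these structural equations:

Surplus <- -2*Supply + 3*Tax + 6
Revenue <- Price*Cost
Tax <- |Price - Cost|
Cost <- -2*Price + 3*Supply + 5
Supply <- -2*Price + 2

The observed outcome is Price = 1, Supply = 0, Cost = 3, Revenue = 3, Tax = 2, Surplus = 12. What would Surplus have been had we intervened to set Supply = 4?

40

Under do(Supply=4), the mechanism Supply <- -2*Price + 2 is discarded; Supply is fixed at 4.
Cost = -2*Price + 3*Supply + 5  [with Price=1, Supply=4]  = 15
Tax = |Price - Cost|  [with Price=1, Cost=15]  = 14
Surplus = -2*Supply + 3*Tax + 6  [with Supply=4, Tax=14]  = 40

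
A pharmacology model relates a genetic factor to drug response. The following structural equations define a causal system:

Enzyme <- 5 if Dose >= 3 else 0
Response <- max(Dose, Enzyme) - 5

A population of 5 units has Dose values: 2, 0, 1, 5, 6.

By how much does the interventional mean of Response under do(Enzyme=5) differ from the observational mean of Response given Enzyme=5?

Under do(Enzyme=5), Enzyme's equation is replaced by Enzyme=5 for every unit. Per-unit Response: 0, 0, 0, 0, 1. Mean = 0.2.
E[Response|Enzyme=5] averages over only the 2 units with Enzyme=5 (Dose = 5, 6): Response = 0, 1, mean 0.5.
Difference = 0.2 − 0.5 = -0.3.

-0.3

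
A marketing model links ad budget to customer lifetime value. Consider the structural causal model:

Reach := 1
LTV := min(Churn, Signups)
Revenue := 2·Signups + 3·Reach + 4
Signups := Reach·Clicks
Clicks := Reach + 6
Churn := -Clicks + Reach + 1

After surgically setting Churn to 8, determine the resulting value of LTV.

7

Under do(Churn=8), the mechanism Churn := -Clicks + Reach + 1 is discarded; Churn is fixed at 8.
Clicks = Reach + 6  [with Reach=1]  = 7
Signups = Reach·Clicks  [with Reach=1, Clicks=7]  = 7
LTV = min(Churn, Signups)  [with Churn=8, Signups=7]  = 7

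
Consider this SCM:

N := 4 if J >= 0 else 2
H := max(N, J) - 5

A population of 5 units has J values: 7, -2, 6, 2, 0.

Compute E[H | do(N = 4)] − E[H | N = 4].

Under do(N=4), N's equation is replaced by N=4 for every unit. Per-unit H: 2, -1, 1, -1, -1. Mean = 0.
Conditioning on N=4 selects the 4 unit(s) with J ∈ {7, 6, 2, 0}. Their H values: 2, 1, -1, -1. Mean = 0.25.
Difference = 0 − 0.25 = -0.25.

-0.25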